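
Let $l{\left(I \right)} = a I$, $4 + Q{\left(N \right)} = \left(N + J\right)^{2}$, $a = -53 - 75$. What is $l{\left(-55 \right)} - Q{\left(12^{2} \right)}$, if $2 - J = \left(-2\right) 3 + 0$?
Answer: $-16060$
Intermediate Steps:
$a = -128$ ($a = -53 - 75 = -128$)
$J = 8$ ($J = 2 - \left(\left(-2\right) 3 + 0\right) = 2 - \left(-6 + 0\right) = 2 - -6 = 2 + 6 = 8$)
$Q{\left(N \right)} = -4 + \left(8 + N\right)^{2}$ ($Q{\left(N \right)} = -4 + \left(N + 8\right)^{2} = -4 + \left(8 + N\right)^{2}$)
$l{\left(I \right)} = - 128 I$
$l{\left(-55 \right)} - Q{\left(12^{2} \right)} = \left(-128\right) \left(-55\right) - \left(-4 + \left(8 + 12^{2}\right)^{2}\right) = 7040 - \left(-4 + \left(8 + 144\right)^{2}\right) = 7040 - \left(-4 + 152^{2}\right) = 7040 - \left(-4 + 23104\right) = 7040 - 23100 = -16060$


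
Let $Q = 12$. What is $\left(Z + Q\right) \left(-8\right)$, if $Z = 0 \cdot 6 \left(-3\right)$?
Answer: $-96$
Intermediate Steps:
$Z = 0$ ($Z = 0 \left(-3\right) = 0$)
$\left(Z + Q\right) \left(-8\right) = \left(0 + 12\right) \left(-8\right) = 12 \left(-8\right) = -96$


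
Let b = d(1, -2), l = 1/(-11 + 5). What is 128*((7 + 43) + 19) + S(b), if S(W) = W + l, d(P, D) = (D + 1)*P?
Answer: 52985/6 ≈ 8830.8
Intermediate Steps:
d(P, D) = P*(1 + D) (d(P, D) = (1 + D)*P = P*(1 + D))
l = -⅙ (l = 1/(-6) = -⅙ ≈ -0.16667)
b = -1 (b = 1*(1 - 2) = 1*(-1) = -1)
S(W) = -⅙ + W (S(W) = W - ⅙ = -⅙ + W)
128*((7 + 43) + 19) + S(b) = 128*((7 + 43) + 19) + (-⅙ - 1) = 128*(50 + 19) - 7/6 = 128*69 - 7/6 = 8832 - 7/6 = 52985/6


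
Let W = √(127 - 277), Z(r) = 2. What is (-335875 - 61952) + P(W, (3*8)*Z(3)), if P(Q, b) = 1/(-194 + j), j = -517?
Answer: -282854998/711 ≈ -3.9783e+5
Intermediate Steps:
W = 5*I*√6 (W = √(-150) = 5*I*√6 ≈ 12.247*I)
P(Q, b) = -1/711 (P(Q, b) = 1/(-194 - 517) = 1/(-711) = -1/711)
(-335875 - 61952) + P(W, (3*8)*Z(3)) = (-335875 - 61952) - 1/711 = -397827 - 1/711 = -282854998/711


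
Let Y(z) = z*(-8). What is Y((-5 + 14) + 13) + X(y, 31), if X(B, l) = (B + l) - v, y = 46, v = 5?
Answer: -104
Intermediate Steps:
X(B, l) = -5 + B + l (X(B, l) = (B + l) - 1*5 = (B + l) - 5 = -5 + B + l)
Y(z) = -8*z
Y((-5 + 14) + 13) + X(y, 31) = -8*((-5 + 14) + 13) + (-5 + 46 + 31) = -8*(9 + 13) + 72 = -8*22 + 72 = -176 + 72 = -104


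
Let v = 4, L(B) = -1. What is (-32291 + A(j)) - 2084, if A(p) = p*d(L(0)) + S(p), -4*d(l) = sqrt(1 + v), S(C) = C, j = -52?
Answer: -34427 + 13*sqrt(5) ≈ -34398.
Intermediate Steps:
d(l) = -sqrt(5)/4 (d(l) = -sqrt(1 + 4)/4 = -sqrt(5)/4)
A(p) = p - p*sqrt(5)/4 (A(p) = p*(-sqrt(5)/4) + p = -p*sqrt(5)/4 + p = p - p*sqrt(5)/4)
(-32291 + A(j)) - 2084 = (-32291 + (1/4)*(-52)*(4 - sqrt(5))) - 2084 = (-32291 + (-52 + 13*sqrt(5))) - 2084 = (-32343 + 13*sqrt(5)) - 2084 = -34427 + 13*sqrt(5)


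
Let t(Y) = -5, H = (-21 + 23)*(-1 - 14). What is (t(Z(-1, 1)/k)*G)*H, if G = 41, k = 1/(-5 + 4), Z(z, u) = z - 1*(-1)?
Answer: 6150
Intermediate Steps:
Z(z, u) = 1 + z (Z(z, u) = z + 1 = 1 + z)
H = -30 (H = 2*(-15) = -30)
k = -1 (k = 1/(-1) = -1)
(t(Z(-1, 1)/k)*G)*H = -5*41*(-30) = -205*(-30) = 6150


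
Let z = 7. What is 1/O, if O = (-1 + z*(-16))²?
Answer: 1/12769 ≈ 7.8315e-5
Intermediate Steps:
O = 12769 (O = (-1 + 7*(-16))² = (-1 - 112)² = (-113)² = 12769)
1/O = 1/12769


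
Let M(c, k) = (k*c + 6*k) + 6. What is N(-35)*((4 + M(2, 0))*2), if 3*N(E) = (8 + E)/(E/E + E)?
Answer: 90/17 ≈ 5.2941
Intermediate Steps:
M(c, k) = 6 + 6*k + c*k (M(c, k) = (c*k + 6*k) + 6 = (6*k + c*k) + 6 = 6 + 6*k + c*k)
N(E) = (8 + E)/(3*(1 + E)) (N(E) = ((8 + E)/(E/E + E))/3 = ((8 + E)/(1 + E))/3 = (8 + E)/(3*(1 + E)))
N(-35)*((4 + M(2, 0))*2) = ((8 - 35)/(3*(1 - 35)))*((4 + (6 + 6*0 + 2*0))*2) = ((⅓)*(-27)/(-34))*((4 + (6 + 0 + 0))*2) = ((⅓)*(-1/34)*(-27))*((4 + 6)*2) = 9*(10*2)/34 = (9/34)*20 = 90/17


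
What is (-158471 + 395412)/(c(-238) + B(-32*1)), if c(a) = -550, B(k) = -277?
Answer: -236941/827 ≈ -286.51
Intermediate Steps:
(-158471 + 395412)/(c(-238) + B(-32*1)) = (-158471 + 395412)/(-550 - 277) = 236941/(-827) = 236941*(-1/827) = -236941/827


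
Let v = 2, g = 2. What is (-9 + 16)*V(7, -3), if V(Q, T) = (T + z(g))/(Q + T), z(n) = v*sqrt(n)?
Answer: -21/4 + 7*sqrt(2)/2 ≈ -0.30025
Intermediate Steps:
z(n) = 2*sqrt(n)
V(Q, T) = (T + 2*sqrt(2))/(Q + T)
(-9 + 16)*V(7, -3) = (-9 + 16)*((-3 + 2*sqrt(2))/(7 - 3)) = 7*((-3 + 2*sqrt(2))/4) = 7*(-3/4 + sqrt(2)/2) = -21/4 + 7*sqrt(2)/2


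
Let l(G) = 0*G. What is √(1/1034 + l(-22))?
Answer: √1034/1034 ≈ 0.031099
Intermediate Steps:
l(G) = 0
√(1/1034 + l(-22)) = √(1/1034 + 0) = √(1/1034) = √1034/1034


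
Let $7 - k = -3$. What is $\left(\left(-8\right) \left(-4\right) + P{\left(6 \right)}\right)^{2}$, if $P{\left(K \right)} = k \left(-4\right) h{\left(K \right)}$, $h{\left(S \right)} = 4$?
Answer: $16384$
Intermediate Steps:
$k = 10$ ($k = 7 - -3 = 7 + 3 = 10$)
$P{\left(K \right)} = -160$ ($P{\left(K \right)} = 10 \left(-4\right) 4 = \left(-40\right) 4 = -160$)
$\left(\left(-8\right) \left(-4\right) + P{\left(6 \right)}\right)^{2} = \left(\left(-8\right) \left(-4\right) - 160\right)^{2} = \left(32 - 160\right)^{2} = \left(-128\right)^{2} = 16384$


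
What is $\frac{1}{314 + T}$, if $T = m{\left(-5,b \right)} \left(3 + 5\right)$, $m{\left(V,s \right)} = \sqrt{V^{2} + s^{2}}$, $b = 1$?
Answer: $\frac{157}{48466} - \frac{2 \sqrt{26}}{24233} \approx 0.0028186$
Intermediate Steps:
$T = 8 \sqrt{26}$ ($T = \sqrt{\left(-5\right)^{2} + 1^{2}} \left(3 + 5\right) = \sqrt{25 + 1} \cdot 8 = \sqrt{26} \cdot 8 = 8 \sqrt{26} \approx 40.792$)
$\frac{1}{314 + T} = \frac{1}{314 + 8 \sqrt{26}}$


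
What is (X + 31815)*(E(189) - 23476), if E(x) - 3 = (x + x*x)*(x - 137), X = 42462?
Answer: 136955423619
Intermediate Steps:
E(x) = 3 + (-137 + x)*(x + x**2) (E(x) = 3 + (x + x*x)*(x - 137) = 3 + (x + x**2)*(-137 + x) = 3 + (-137 + x)*(x + x**2))
(X + 31815)*(E(189) - 23476) = (42462 + 31815)*((3 + 189**3 - 137*189 - 136*189**2) - 23476) = 74277*((3 + 6751269 - 25893 - 136*35721) - 23476) = 74277*((3 + 6751269 - 25893 - 4858056) - 23476) = 74277*(1867323 - 23476) = 74277*1843847 = 136955423619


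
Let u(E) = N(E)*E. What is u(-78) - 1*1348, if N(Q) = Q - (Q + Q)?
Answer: -7432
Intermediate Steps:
N(Q) = -Q (N(Q) = Q - 2*Q = -Q)
u(E) = -E² (u(E) = (-E)*E = -E²)
u(-78) - 1*1348 = -1*(-78)² - 1*1348 = -1*6084 - 1348 = -6084 - 1348 = -7432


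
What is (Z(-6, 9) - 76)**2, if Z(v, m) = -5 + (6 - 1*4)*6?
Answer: 4761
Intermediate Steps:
Z(v, m) = 7 (Z(v, m) = -5 + (6 - 4)*6 = -5 + 2*6 = -5 + 12 = 7)
(Z(-6, 9) - 76)**2 = (7 - 76)**2 = (-69)**2 = 4761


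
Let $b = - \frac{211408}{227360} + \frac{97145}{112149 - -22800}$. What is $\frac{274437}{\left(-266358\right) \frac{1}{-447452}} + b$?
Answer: $\frac{39246543809974220669}{85129139498970} \approx 4.6102 \cdot 10^{5}$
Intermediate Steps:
$b = - \frac{402650687}{1917625290}$ ($b = \left(-211408\right) \frac{1}{227360} + \frac{97145}{112149 + 22800} = - \frac{13213}{14210} + \frac{97145}{134949} = - \frac{402650687}{1917625290} \approx -0.20997$)
$\frac{274437}{\left(-266358\right) \frac{1}{-447452}} + b = \frac{274437}{\left(-266358\right) \frac{1}{-447452}} - \frac{402650687}{1917625290} = \frac{274437}{\left(-266358\right) \left(- \frac{1}{447452}\right)} - \frac{402650687}{1917625290} = \frac{274437}{\frac{133179}{223726}} - \frac{402650687}{1917625290} = 274437 \cdot \frac{223726}{133179} - \frac{402650687}{1917625290} = \frac{20466230754}{44393} - \frac{402650687}{1917625290} = \frac{39246543809974220669}{85129139498970}$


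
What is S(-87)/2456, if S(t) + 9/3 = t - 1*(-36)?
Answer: -27/1228 ≈ -0.021987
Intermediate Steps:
S(t) = 33 + t (S(t) = -3 + (t - 1*(-36)) = -3 + (t + 36) = -3 + (36 + t) = 33 + t)
S(-87)/2456 = (33 - 87)/2456 = -54*1/2456 = -27/1228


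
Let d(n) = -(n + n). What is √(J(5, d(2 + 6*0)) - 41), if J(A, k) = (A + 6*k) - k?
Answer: 2*I*√14 ≈ 7.4833*I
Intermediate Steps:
d(n) = -2*n
J(A, k) = A + 5*k
√(J(5, d(2 + 6*0)) - 41) = √((5 + 5*(-2*(2 + 6*0))) - 41) = √((5 + 5*(-2*(2 + 0))) - 41) = √((5 + 5*(-2*2)) - 41) = √((5 + 5*(-4)) - 41) = √((5 - 20) - 41) = √(-15 - 41) = √(-56) = 2*I*√14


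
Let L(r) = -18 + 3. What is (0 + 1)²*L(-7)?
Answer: -15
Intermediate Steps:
L(r) = -15
(0 + 1)²*L(-7) = (0 + 1)²*(-15) = 1²*(-15) = 1*(-15) = -15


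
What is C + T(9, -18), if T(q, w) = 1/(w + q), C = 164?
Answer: 1475/9 ≈ 163.89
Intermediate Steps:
T(q, w) = 1/(q + w)
C + T(9, -18) = 164 + 1/(9 - 18) = 164 + 1/(-9) = 164 - ⅑ = 1475/9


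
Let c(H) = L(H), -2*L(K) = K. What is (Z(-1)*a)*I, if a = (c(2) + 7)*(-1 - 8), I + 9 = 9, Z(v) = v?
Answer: 0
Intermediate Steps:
L(K) = -K/2
c(H) = -H/2
I = 0 (I = -9 + 9 = 0)
a = -54 (a = (-½*2 + 7)*(-1 - 8) = (-1 + 7)*(-9) = 6*(-9) = -54)
(Z(-1)*a)*I = -1*(-54)*0 = 54*0 = 0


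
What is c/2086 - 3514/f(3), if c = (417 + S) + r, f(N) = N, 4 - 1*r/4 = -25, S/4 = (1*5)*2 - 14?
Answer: -7328653/6258 ≈ -1171.1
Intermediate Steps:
S = -16 (S = 4*((1*5)*2 - 14) = 4*(5*2 - 14) = 4*(10 - 14) = 4*(-4) = -16)
r = 116 (r = 16 - 4*(-25) = 16 + 100 = 116)
c = 517 (c = (417 - 16) + 116 = 401 + 116 = 517)
c/2086 - 3514/f(3) = 517/2086 - 3514/3 = -7328653/6258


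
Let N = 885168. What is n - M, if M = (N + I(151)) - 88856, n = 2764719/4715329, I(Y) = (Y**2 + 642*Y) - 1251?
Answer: -4313599065797/4715329 ≈ -9.1480e+5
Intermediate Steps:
I(Y) = -1251 + Y**2 + 642*Y
n = 2764719/4715329 (n = 2764719*(1/4715329) = 2764719/4715329 ≈ 0.58633)
M = 914804 (M = (885168 + (-1251 + 151**2 + 642*151)) - 88856 = (885168 + (-1251 + 22801 + 96942)) - 88856 = (885168 + 118492) - 88856 = 1003660 - 88856 = 914804)
n - M = 2764719/4715329 - 1*914804 = 2764719/4715329 - 914804 = -4313599065797/4715329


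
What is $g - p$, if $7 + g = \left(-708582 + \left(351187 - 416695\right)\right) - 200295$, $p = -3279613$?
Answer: $2305221$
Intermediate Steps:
$g = -974392$ ($g = -7 + \left(\left(-708582 + \left(351187 - 416695\right)\right) - 200295\right) = -7 - 974385 = -974392$)
$g - p = -974392 - -3279613 = -974392 + 3279613 = 2305221$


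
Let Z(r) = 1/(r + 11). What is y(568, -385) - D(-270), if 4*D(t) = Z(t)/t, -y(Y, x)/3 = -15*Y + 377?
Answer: 6833279879/279720 ≈ 24429.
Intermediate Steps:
Z(r) = 1/(11 + r)
y(Y, x) = -1131 + 45*Y (y(Y, x) = -3*(-15*Y + 377) = -3*(377 - 15*Y) = -1131 + 45*Y)
D(t) = 1/(4*t*(11 + t)) (D(t) = (1/((11 + t)*t))/4 = (1/(t*(11 + t)))/4 = 1/(4*t*(11 + t)))
y(568, -385) - D(-270) = (-1131 + 45*568) - 1/(4*(-270)*(11 - 270)) = (-1131 + 25560) - (-1)/(4*270*(-259)) = 24429 - (-1)*(-1)/(4*270*259) = 24429 - 1*1/279720 = 24429 - 1/279720 = 6833279879/279720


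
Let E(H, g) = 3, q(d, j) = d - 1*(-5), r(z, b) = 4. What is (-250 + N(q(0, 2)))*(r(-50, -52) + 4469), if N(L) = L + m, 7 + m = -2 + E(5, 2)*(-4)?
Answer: -1189818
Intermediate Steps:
q(d, j) = 5 + d (q(d, j) = d + 5 = 5 + d)
m = -21 (m = -7 + (-2 + 3*(-4)) = -7 + (-2 - 12) = -7 - 14 = -21)
N(L) = -21 + L (N(L) = L - 21 = -21 + L)
(-250 + N(q(0, 2)))*(r(-50, -52) + 4469) = (-250 + (-21 + (5 + 0)))*(4 + 4469) = (-250 + (-21 + 5))*4473 = (-250 - 16)*4473 = -266*4473 = -1189818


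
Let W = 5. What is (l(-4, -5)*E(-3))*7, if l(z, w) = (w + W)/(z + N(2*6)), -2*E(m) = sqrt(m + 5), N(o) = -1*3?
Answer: 0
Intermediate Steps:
N(o) = -3
E(m) = -sqrt(5 + m)/2 (E(m) = -sqrt(m + 5)/2 = -sqrt(5 + m)/2)
l(z, w) = (5 + w)/(-3 + z) (l(z, w) = (w + 5)/(z - 3) = (5 + w)/(-3 + z))
(l(-4, -5)*E(-3))*7 = (((5 - 5)/(-3 - 4))*(-sqrt(5 - 3)/2))*7 = ((0/(-7))*(-sqrt(2)/2))*7 = ((-1/7*0)*(-sqrt(2)/2))*7 = (0*(-sqrt(2)/2))*7 = 0*7 = 0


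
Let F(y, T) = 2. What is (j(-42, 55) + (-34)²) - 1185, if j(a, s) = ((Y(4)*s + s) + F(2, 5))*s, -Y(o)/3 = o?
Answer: -33194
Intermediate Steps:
Y(o) = -3*o
j(a, s) = s*(2 - 11*s) (j(a, s) = (((-3*4)*s + s) + 2)*s = ((-12*s + s) + 2)*s = (-11*s + 2)*s = (2 - 11*s)*s = s*(2 - 11*s))
(j(-42, 55) + (-34)²) - 1185 = (55*(2 - 11*55) + (-34)²) - 1185 = (55*(2 - 605) + 1156) - 1185 = (55*(-603) + 1156) - 1185 = (-33165 + 1156) - 1185 = -32009 - 1185 = -33194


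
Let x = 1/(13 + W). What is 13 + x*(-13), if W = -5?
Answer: 91/8 ≈ 11.375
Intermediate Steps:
x = ⅛ (x = 1/(13 - 5) = 1/8 = ⅛ ≈ 0.12500)
13 + x*(-13) = 13 + (⅛)*(-13) = 13 - 13/8 = 91/8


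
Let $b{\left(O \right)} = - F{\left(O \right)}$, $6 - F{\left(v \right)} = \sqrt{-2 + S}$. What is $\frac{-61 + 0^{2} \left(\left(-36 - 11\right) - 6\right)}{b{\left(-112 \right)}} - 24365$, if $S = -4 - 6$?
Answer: $- \frac{194859}{8} + \frac{61 i \sqrt{3}}{24} \approx -24357.0 + 4.4023 i$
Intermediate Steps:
$S = -10$ ($S = -4 - 6 = -10$)
$F{\left(v \right)} = 6 - 2 i \sqrt{3}$ ($F{\left(v \right)} = 6 - \sqrt{-2 - 10} = 6 - \sqrt{-12} = 6 - 2 i \sqrt{3}$)
$b{\left(O \right)} = -6 + 2 i \sqrt{3}$ ($b{\left(O \right)} = - (6 - 2 i \sqrt{3}) = -6 + 2 i \sqrt{3}$)
$\frac{-61 + 0^{2} \left(\left(-36 - 11\right) - 6\right)}{b{\left(-112 \right)}} - 24365 = \frac{-61 + 0^{2} \left(\left(-36 - 11\right) - 6\right)}{-6 + 2 i \sqrt{3}} - 24365 = \frac{-61 + 0 \left(-47 - 6\right)}{-6 + 2 i \sqrt{3}} - 24365 = \frac{-61 + 0 \left(-53\right)}{-6 + 2 i \sqrt{3}} - 24365 = \frac{-61 + 0}{-6 + 2 i \sqrt{3}} - 24365 = - \frac{61}{-6 + 2 i \sqrt{3}} - 24365 = -24365 - \frac{61}{-6 + 2 i \sqrt{3}}$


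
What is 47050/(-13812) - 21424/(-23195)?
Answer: -397708231/160184670 ≈ -2.4828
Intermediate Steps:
47050/(-13812) - 21424/(-23195) = 47050*(-1/13812) - 21424*(-1/23195) = -23525/6906 + 21424/23195 = -397708231/160184670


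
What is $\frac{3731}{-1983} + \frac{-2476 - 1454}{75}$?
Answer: $- \frac{538201}{9915} \approx -54.281$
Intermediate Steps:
$\frac{3731}{-1983} + \frac{-2476 - 1454}{75} = 3731 \left(- \frac{1}{1983}\right) + \left(-2476 - 1454\right) \frac{1}{75} = - \frac{3731}{1983} - \frac{262}{5} = - \frac{538201}{9915}$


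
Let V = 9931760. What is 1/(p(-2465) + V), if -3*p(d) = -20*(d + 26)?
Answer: 1/9915500 ≈ 1.0085e-7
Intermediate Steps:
p(d) = 520/3 + 20*d/3 (p(d) = -(-20)*(d + 26)/3 = -(-20)*(26 + d)/3 = -(-520 - 20*d)/3 = 520/3 + 20*d/3)
1/(p(-2465) + V) = 1/((520/3 + (20/3)*(-2465)) + 9931760) = 1/((520/3 - 49300/3) + 9931760) = 1/(-16260 + 9931760) = 1/9915500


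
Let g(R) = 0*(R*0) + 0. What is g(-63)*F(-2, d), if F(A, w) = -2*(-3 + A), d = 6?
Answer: 0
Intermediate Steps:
F(A, w) = 6 - 2*A
g(R) = 0 (g(R) = 0*0 + 0 = 0 + 0 = 0)
g(-63)*F(-2, d) = 0*(6 - 2*(-2)) = 0*(6 + 4) = 0*10 = 0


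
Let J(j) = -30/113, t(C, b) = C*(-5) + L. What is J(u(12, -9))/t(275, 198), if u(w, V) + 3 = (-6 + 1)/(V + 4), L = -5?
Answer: 1/5198 ≈ 0.00019238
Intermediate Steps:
u(w, V) = -3 - 5/(4 + V) (u(w, V) = -3 + (-6 + 1)/(V + 4) = -3 - 5/(4 + V))
t(C, b) = -5 - 5*C (t(C, b) = C*(-5) - 5 = -5*C - 5 = -5 - 5*C)
J(j) = -30/113 (J(j) = -30*1/113 = -30/113)
J(u(12, -9))/t(275, 198) = -30/(113*(-5 - 5*275)) = -30/(113*(-5 - 1375)) = -30/113/(-1380) = -30/113*(-1/1380) = 1/5198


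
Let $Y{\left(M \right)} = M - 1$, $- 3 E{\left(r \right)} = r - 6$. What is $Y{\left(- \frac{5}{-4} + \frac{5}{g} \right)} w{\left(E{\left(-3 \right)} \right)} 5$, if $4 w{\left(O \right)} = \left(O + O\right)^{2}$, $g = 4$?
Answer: $\frac{135}{2} \approx 67.5$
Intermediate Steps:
$E{\left(r \right)} = 2 - \frac{r}{3}$ ($E{\left(r \right)} = - \frac{r - 6}{3} = - \frac{-6 + r}{3} = 2 - \frac{r}{3}$)
$Y{\left(M \right)} = -1 + M$
$w{\left(O \right)} = O^{2}$ ($w{\left(O \right)} = \frac{\left(O + O\right)^{2}}{4} = \frac{\left(2 O\right)^{2}}{4} = \frac{4 O^{2}}{4} = O^{2}$)
$Y{\left(- \frac{5}{-4} + \frac{5}{g} \right)} w{\left(E{\left(-3 \right)} \right)} 5 = \left(-1 + \left(- \frac{5}{-4} + \frac{5}{4}\right)\right) \left(2 - -1\right)^{2} \cdot 5 = \left(-1 + \left(\left(-5\right) \left(- \frac{1}{4}\right) + 5 \cdot \frac{1}{4}\right)\right) \left(2 + 1\right)^{2} \cdot 5 = \left(-1 + \left(\frac{5}{4} + \frac{5}{4}\right)\right) 3^{2} \cdot 5 = \left(-1 + \frac{5}{2}\right) 9 \cdot 5 = \frac{3}{2} \cdot 9 \cdot 5 = \frac{27}{2} \cdot 5 = \frac{135}{2}$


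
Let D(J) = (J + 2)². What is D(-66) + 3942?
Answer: 8038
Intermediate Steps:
D(J) = (2 + J)²
D(-66) + 3942 = (2 - 66)² + 3942 = (-64)² + 3942 = 4096 + 3942 = 8038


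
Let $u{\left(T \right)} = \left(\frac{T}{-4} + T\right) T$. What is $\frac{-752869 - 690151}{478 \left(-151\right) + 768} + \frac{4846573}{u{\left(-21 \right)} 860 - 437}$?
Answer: $\frac{75592300209}{2028101128} \approx 37.272$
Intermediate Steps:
$u{\left(T \right)} = \frac{3 T^{2}}{4}$ ($u{\left(T \right)} = \left(T \left(- \frac{1}{4}\right) + T\right) T = \left(- \frac{T}{4} + T\right) T = \frac{3 T}{4} T = \frac{3 T^{2}}{4}$)
$\frac{-752869 - 690151}{478 \left(-151\right) + 768} + \frac{4846573}{u{\left(-21 \right)} 860 - 437} = \frac{-752869 - 690151}{478 \left(-151\right) + 768} + \frac{4846573}{\frac{3 \left(-21\right)^{2}}{4} \cdot 860 - 437} = \frac{-752869 - 690151}{-72178 + 768} + \frac{4846573}{\frac{3}{4} \cdot 441 \cdot 860 - 437} = - \frac{1443020}{-71410} + \frac{4846573}{\frac{1323}{4} \cdot 860 - 437} = \left(-1443020\right) \left(- \frac{1}{71410}\right) + \frac{4846573}{284445 - 437} = \frac{144302}{7141} + \frac{4846573}{284008} = \frac{75592300209}{2028101128}$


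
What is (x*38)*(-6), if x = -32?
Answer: 7296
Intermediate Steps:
(x*38)*(-6) = -32*38*(-6) = -1216*(-6) = 7296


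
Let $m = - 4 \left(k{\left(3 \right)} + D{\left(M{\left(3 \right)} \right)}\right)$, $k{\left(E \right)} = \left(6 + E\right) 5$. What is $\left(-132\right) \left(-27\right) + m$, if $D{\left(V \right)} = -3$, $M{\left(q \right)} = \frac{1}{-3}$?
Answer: $3396$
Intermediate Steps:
$k{\left(E \right)} = 30 + 5 E$
$M{\left(q \right)} = - \frac{1}{3}$
$m = -168$ ($m = - 4 \left(\left(30 + 5 \cdot 3\right) - 3\right) = - 4 \left(\left(30 + 15\right) - 3\right) = - 4 \left(45 - 3\right) = \left(-4\right) 42 = -168$)
$\left(-132\right) \left(-27\right) + m = \left(-132\right) \left(-27\right) - 168 = 3564 - 168 = 3396$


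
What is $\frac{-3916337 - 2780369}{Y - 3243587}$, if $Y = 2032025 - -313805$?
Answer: $\frac{6696706}{897757} \approx 7.4594$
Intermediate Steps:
$Y = 2345830$ ($Y = 2032025 + 313805 = 2345830$)
$\frac{-3916337 - 2780369}{Y - 3243587} = \frac{-3916337 - 2780369}{2345830 - 3243587} = - \frac{6696706}{-897757} = \left(-6696706\right) \left(- \frac{1}{897757}\right) = \frac{6696706}{897757}$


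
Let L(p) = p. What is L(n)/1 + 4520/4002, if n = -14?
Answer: -25754/2001 ≈ -12.871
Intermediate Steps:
L(n)/1 + 4520/4002 = -14/1 + 4520/4002 = -14*1 + 4520*(1/4002) = -14 + 2260/2001 = -25754/2001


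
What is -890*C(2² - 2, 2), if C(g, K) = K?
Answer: -1780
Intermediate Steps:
-890*C(2² - 2, 2) = -890*2 = -1780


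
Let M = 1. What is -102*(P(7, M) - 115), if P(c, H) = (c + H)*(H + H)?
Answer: 10098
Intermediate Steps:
P(c, H) = 2*H*(H + c) (P(c, H) = (H + c)*(2*H) = 2*H*(H + c))
-102*(P(7, M) - 115) = -102*(2*1*(1 + 7) - 115) = -102*(2*1*8 - 115) = -102*(16 - 115) = -102*(-99) = 10098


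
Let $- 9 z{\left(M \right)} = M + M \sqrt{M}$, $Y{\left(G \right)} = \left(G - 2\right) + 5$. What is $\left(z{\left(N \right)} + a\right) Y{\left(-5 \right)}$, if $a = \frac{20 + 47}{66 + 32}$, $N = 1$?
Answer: $- \frac{407}{441} \approx -0.9229$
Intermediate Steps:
$Y{\left(G \right)} = 3 + G$ ($Y{\left(G \right)} = \left(-2 + G\right) + 5 = 3 + G$)
$z{\left(M \right)} = - \frac{M}{9} - \frac{M^{\frac{3}{2}}}{9}$ ($z{\left(M \right)} = - \frac{M + M \sqrt{M}}{9} = - \frac{M + M^{\frac{3}{2}}}{9} = - \frac{M}{9} - \frac{M^{\frac{3}{2}}}{9}$)
$a = \frac{67}{98} \approx 0.68367$
$\left(z{\left(N \right)} + a\right) Y{\left(-5 \right)} = \left(\left(\left(- \frac{1}{9}\right) 1 - \frac{1^{\frac{3}{2}}}{9}\right) + \frac{67}{98}\right) \left(3 - 5\right) = \left(\left(- \frac{1}{9} - \frac{1}{9}\right) + \frac{67}{98}\right) \left(-2\right) = \left(- \frac{2}{9} + \frac{67}{98}\right) \left(-2\right) = \frac{407}{882} \left(-2\right) = - \frac{407}{441}$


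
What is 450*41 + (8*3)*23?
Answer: 19002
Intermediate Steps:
450*41 + (8*3)*23 = 18450 + 24*23 = 18450 + 552 = 19002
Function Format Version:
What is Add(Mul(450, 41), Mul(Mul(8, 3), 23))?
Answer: 19002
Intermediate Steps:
Add(Mul(450, 41), Mul(Mul(8, 3), 23)) = Add(18450, Mul(24, 23)) = Add(18450, 552) = 19002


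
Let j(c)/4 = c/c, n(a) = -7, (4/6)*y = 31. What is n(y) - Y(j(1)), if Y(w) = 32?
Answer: -39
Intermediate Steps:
y = 93/2 (y = (3/2)*31 = 93/2 ≈ 46.500)
j(c) = 4 (j(c) = 4*(c/c) = 4*1 = 4)
n(y) - Y(j(1)) = -7 - 1*32 = -7 - 32 = -39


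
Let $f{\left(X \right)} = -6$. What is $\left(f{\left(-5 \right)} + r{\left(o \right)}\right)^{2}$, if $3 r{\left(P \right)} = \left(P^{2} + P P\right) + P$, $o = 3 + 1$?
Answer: $36$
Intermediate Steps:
$o = 4$
$r{\left(P \right)} = \frac{P}{3} + \frac{2 P^{2}}{3}$ ($r{\left(P \right)} = \frac{\left(P^{2} + P P\right) + P}{3} = \frac{\left(P^{2} + P^{2}\right) + P}{3} = \frac{2 P^{2} + P}{3} = \frac{P + 2 P^{2}}{3} = \frac{P}{3} + \frac{2 P^{2}}{3}$)
$\left(f{\left(-5 \right)} + r{\left(o \right)}\right)^{2} = \left(-6 + \frac{1}{3} \cdot 4 \left(1 + 2 \cdot 4\right)\right)^{2} = \left(-6 + \frac{1}{3} \cdot 4 \left(1 + 8\right)\right)^{2} = \left(-6 + \frac{1}{3} \cdot 4 \cdot 9\right)^{2} = \left(-6 + 12\right)^{2} = 6^{2} = 36$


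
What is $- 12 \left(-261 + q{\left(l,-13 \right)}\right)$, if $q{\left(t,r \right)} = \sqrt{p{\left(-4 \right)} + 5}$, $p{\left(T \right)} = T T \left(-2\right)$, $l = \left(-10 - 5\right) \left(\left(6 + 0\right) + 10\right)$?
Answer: $3132 - 36 i \sqrt{3} \approx 3132.0 - 62.354 i$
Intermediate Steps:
$l = -240$ ($l = - 15 \left(6 + 10\right) = \left(-15\right) 16 = -240$)
$p{\left(T \right)} = - 2 T^{2}$ ($p{\left(T \right)} = T^{2} \left(-2\right) = - 2 T^{2}$)
$q{\left(t,r \right)} = 3 i \sqrt{3}$ ($q{\left(t,r \right)} = \sqrt{- 2 \left(-4\right)^{2} + 5} = \sqrt{\left(-2\right) 16 + 5} = \sqrt{-32 + 5} = \sqrt{-27} = 3 i \sqrt{3}$)
$- 12 \left(-261 + q{\left(l,-13 \right)}\right) = - 12 \left(-261 + 3 i \sqrt{3}\right) = 3132 - 36 i \sqrt{3}$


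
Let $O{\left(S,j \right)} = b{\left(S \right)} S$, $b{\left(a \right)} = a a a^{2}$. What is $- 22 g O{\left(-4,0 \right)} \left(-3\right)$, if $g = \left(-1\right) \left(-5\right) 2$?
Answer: $-675840$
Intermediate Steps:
$b{\left(a \right)} = a^{4}$ ($b{\left(a \right)} = a^{2} a^{2} = a^{4}$)
$g = 10$ ($g = 5 \cdot 2 = 10$)
$O{\left(S,j \right)} = S^{5}$ ($O{\left(S,j \right)} = S^{4} S = S^{5}$)
$- 22 g O{\left(-4,0 \right)} \left(-3\right) = \left(-22\right) 10 \left(-4\right)^{5} \left(-3\right) = - 220 \left(\left(-1024\right) \left(-3\right)\right) = \left(-220\right) 3072 = -675840$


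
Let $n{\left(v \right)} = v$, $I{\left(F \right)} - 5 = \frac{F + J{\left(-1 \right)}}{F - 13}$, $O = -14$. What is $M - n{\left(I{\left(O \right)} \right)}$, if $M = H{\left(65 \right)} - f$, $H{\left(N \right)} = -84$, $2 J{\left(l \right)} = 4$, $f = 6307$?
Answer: $- \frac{57568}{9} \approx -6396.4$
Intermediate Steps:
$J{\left(l \right)} = 2$ ($J{\left(l \right)} = \frac{1}{2} \cdot 4 = 2$)
$I{\left(F \right)} = 5 + \frac{2 + F}{-13 + F}$ ($I{\left(F \right)} = 5 + \frac{F + 2}{F - 13} = 5 + \frac{2 + F}{-13 + F}$)
$M = -6391$ ($M = -84 - 6307 = -6391$)
$M - n{\left(I{\left(O \right)} \right)} = -6391 - \frac{3 \left(-21 + 2 \left(-14\right)\right)}{-13 - 14} = -6391 - \frac{3 \left(-21 - 28\right)}{-27} = -6391 - 3 \left(- \frac{1}{27}\right) \left(-49\right) = -6391 - \frac{49}{9} = - \frac{57568}{9}$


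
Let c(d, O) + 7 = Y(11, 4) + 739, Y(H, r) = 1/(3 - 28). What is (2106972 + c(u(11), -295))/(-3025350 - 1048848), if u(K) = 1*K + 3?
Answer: -52692599/101854950 ≈ -0.51733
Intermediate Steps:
Y(H, r) = -1/25 (Y(H, r) = 1/(-25) = -1/25)
u(K) = 3 + K (u(K) = K + 3 = 3 + K)
c(d, O) = 18299/25 (c(d, O) = -7 + (-1/25 + 739) = -7 + 18474/25 = 18299/25)
(2106972 + c(u(11), -295))/(-3025350 - 1048848) = (2106972 + 18299/25)/(-3025350 - 1048848) = (52692599/25)/(-4074198) = (52692599/25)*(-1/4074198) = -52692599/101854950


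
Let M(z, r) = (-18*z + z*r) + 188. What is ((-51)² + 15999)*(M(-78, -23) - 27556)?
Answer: -449562000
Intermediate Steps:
M(z, r) = 188 - 18*z + r*z (M(z, r) = (-18*z + r*z) + 188 = 188 - 18*z + r*z)
((-51)² + 15999)*(M(-78, -23) - 27556) = ((-51)² + 15999)*((188 - 18*(-78) - 23*(-78)) - 27556) = (2601 + 15999)*((188 + 1404 + 1794) - 27556) = 18600*(3386 - 27556) = 18600*(-24170) = -449562000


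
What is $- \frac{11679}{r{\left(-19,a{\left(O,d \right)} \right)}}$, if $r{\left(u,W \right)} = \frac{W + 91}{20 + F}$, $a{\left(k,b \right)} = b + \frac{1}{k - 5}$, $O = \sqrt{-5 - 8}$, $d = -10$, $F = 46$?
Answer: $- \frac{2368711422}{248509} - \frac{770814 i \sqrt{13}}{248509} \approx -9531.7 - 11.184 i$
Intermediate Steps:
$O = i \sqrt{13}$ ($O = \sqrt{-13} = i \sqrt{13} \approx 3.6056 i$)
$a{\left(k,b \right)} = b + \frac{1}{-5 + k}$
$r{\left(u,W \right)} = \frac{91}{66} + \frac{W}{66}$ ($r{\left(u,W \right)} = \frac{W + 91}{20 + 46} = \frac{91 + W}{66} = \left(91 + W\right) \frac{1}{66} = \frac{91}{66} + \frac{W}{66}$)
$- \frac{11679}{r{\left(-19,a{\left(O,d \right)} \right)}} = - \frac{11679}{\frac{91}{66} + \frac{\frac{1}{-5 + i \sqrt{13}} \left(1 - -50 - 10 i \sqrt{13}\right)}{66}} = - \frac{11679}{\frac{91}{66} + \frac{\frac{1}{-5 + i \sqrt{13}} \left(1 + 50 - 10 i \sqrt{13}\right)}{66}} = - \frac{11679}{\frac{91}{66} + \frac{\frac{1}{-5 + i \sqrt{13}} \left(51 - 10 i \sqrt{13}\right)}{66}} = - \frac{11679}{\frac{91}{66} + \frac{51 - 10 i \sqrt{13}}{66 \left(-5 + i \sqrt{13}\right)}}$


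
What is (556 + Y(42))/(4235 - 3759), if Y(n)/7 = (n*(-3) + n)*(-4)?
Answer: 727/119 ≈ 6.1092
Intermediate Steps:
Y(n) = 56*n (Y(n) = 7*((n*(-3) + n)*(-4)) = 7*((-3*n + n)*(-4)) = 7*(-2*n*(-4)) = 7*(8*n) = 56*n)
(556 + Y(42))/(4235 - 3759) = (556 + 56*42)/(4235 - 3759) = (556 + 2352)/476 = 2908*(1/476) = 727/119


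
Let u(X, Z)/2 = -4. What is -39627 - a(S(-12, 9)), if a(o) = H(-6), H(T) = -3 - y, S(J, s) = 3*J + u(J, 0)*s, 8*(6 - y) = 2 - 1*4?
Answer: -158471/4 ≈ -39618.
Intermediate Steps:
u(X, Z) = -8 (u(X, Z) = 2*(-4) = -8)
y = 25/4 (y = 6 - (2 - 1*4)/8 = 6 - (2 - 4)/8 = 6 - ⅛*(-2) = 6 + ¼ = 25/4 ≈ 6.2500)
S(J, s) = -8*s + 3*J (S(J, s) = 3*J - 8*s = -8*s + 3*J)
H(T) = -37/4 (H(T) = -3 - 1*25/4 = -3 - 25/4 = -37/4)
a(o) = -37/4
-39627 - a(S(-12, 9)) = -39627 - 1*(-37/4) = -39627 + 37/4 = -158471/4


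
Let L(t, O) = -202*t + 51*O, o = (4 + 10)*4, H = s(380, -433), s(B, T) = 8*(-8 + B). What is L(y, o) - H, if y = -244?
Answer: 49168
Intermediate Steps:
s(B, T) = -64 + 8*B
H = 2976 (H = -64 + 8*380 = -64 + 3040 = 2976)
o = 56 (o = 14*4 = 56)
L(y, o) - H = (-202*(-244) + 51*56) - 1*2976 = (49288 + 2856) - 2976 = 52144 - 2976 = 49168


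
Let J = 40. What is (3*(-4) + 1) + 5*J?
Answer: 189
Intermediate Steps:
(3*(-4) + 1) + 5*J = (3*(-4) + 1) + 5*40 = (-12 + 1) + 200 = -11 + 200 = 189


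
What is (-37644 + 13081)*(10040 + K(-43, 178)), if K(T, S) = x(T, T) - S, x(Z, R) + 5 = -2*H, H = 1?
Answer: -242068365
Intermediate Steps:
x(Z, R) = -7 (x(Z, R) = -5 - 2*1 = -5 - 2 = -7)
K(T, S) = -7 - S
(-37644 + 13081)*(10040 + K(-43, 178)) = (-37644 + 13081)*(10040 + (-7 - 1*178)) = -24563*(10040 + (-7 - 178)) = -24563*(10040 - 185) = -24563*9855 = -242068365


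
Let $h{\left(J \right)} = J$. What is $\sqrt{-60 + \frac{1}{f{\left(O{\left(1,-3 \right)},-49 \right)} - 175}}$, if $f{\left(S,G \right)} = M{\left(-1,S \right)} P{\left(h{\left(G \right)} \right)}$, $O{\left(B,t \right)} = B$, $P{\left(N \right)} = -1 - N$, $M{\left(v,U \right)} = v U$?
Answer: $\frac{i \sqrt{2983963}}{223} \approx 7.7463 i$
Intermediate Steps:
$M{\left(v,U \right)} = U v$
$f{\left(S,G \right)} = - S \left(-1 - G\right)$ ($f{\left(S,G \right)} = S \left(-1\right) \left(-1 - G\right) = - S \left(-1 - G\right)$)
$\sqrt{-60 + \frac{1}{f{\left(O{\left(1,-3 \right)},-49 \right)} - 175}} = \sqrt{-60 + \frac{1}{1 \left(1 - 49\right) - 175}} = \sqrt{-60 + \frac{1}{1 \left(-48\right) - 175}} = \sqrt{-60 + \frac{1}{-48 - 175}} = \sqrt{-60 + \frac{1}{-223}} = \sqrt{-60 - \frac{1}{223}} = \sqrt{- \frac{13381}{223}} = \frac{i \sqrt{2983963}}{223}$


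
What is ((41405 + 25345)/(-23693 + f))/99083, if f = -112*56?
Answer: -13350/593804419 ≈ -2.2482e-5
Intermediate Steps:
f = -6272
((41405 + 25345)/(-23693 + f))/99083 = ((41405 + 25345)/(-23693 - 6272))/99083 = (66750/(-29965))*(1/99083) = (66750*(-1/29965))*(1/99083) = -13350/5993*1/99083 = -13350/593804419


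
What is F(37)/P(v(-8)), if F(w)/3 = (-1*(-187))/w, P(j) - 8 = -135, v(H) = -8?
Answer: -561/4699 ≈ -0.11939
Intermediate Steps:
P(j) = -127 (P(j) = 8 - 135 = -127)
F(w) = 561/w (F(w) = 3*((-1*(-187))/w) = 3*(187/w) = 561/w)
F(37)/P(v(-8)) = (561/37)/(-127) = (561*(1/37))*(-1/127) = (561/37)*(-1/127) = -561/4699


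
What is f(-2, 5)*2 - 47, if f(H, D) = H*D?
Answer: -67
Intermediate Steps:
f(H, D) = D*H
f(-2, 5)*2 - 47 = (5*(-2))*2 - 47 = -10*2 - 47 = -20 - 47 = -67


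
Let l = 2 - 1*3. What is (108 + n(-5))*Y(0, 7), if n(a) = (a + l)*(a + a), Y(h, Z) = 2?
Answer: 336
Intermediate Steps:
l = -1 (l = 2 - 3 = -1)
n(a) = 2*a*(-1 + a) (n(a) = (a - 1)*(a + a) = (-1 + a)*(2*a) = 2*a*(-1 + a))
(108 + n(-5))*Y(0, 7) = (108 + 2*(-5)*(-1 - 5))*2 = (108 + 2*(-5)*(-6))*2 = (108 + 60)*2 = 168*2 = 336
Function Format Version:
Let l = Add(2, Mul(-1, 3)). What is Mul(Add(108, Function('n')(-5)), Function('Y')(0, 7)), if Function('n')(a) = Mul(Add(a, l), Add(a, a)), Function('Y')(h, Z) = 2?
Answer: 336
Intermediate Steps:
l = -1 (l = Add(2, -3) = -1)
Function('n')(a) = Mul(2, a, Add(-1, a)) (Function('n')(a) = Mul(Add(a, -1), Add(a, a)) = Mul(Add(-1, a), Mul(2, a)) = Mul(2, a, Add(-1, a)))
Mul(Add(108, Function('n')(-5)), Function('Y')(0, 7)) = Mul(Add(108, Mul(2, -5, Add(-1, -5))), 2) = Mul(Add(108, Mul(2, -5, -6)), 2) = Mul(Add(108, 60), 2) = Mul(168, 2) = 336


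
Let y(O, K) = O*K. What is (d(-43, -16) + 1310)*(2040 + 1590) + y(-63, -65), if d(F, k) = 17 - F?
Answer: 4977195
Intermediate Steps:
y(O, K) = K*O
(d(-43, -16) + 1310)*(2040 + 1590) + y(-63, -65) = ((17 - 1*(-43)) + 1310)*(2040 + 1590) - 65*(-63) = ((17 + 43) + 1310)*3630 + 4095 = (60 + 1310)*3630 + 4095 = 1370*3630 + 4095 = 4973100 + 4095 = 4977195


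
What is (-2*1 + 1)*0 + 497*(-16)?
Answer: -7952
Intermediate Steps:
(-2*1 + 1)*0 + 497*(-16) = (-2 + 1)*0 - 7952 = -1*0 - 7952 = 0 - 7952 = -7952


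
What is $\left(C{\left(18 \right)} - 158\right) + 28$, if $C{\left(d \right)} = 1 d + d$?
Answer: $-94$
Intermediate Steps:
$C{\left(d \right)} = 2 d$ ($C{\left(d \right)} = d + d = 2 d$)
$\left(C{\left(18 \right)} - 158\right) + 28 = \left(2 \cdot 18 - 158\right) + 28 = \left(36 - 158\right) + 28 = -122 + 28 = -94$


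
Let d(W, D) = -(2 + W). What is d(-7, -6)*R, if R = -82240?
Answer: -411200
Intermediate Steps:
d(W, D) = -2 - W
d(-7, -6)*R = (-2 - 1*(-7))*(-82240) = (-2 + 7)*(-82240) = 5*(-82240) = -411200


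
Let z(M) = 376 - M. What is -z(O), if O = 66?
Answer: -310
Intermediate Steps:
-z(O) = -(376 - 1*66) = -(376 - 66) = -1*310 = -310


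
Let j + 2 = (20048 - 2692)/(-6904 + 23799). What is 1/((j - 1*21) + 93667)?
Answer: 16895/1582132736 ≈ 1.0679e-5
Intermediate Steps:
j = -16434/16895 (j = -2 + (20048 - 2692)/(-6904 + 23799) = -2 + 17356/16895 = -16434/16895 ≈ -0.97271)
1/((j - 1*21) + 93667) = 1/((-16434/16895 - 1*21) + 93667) = 1/((-16434/16895 - 21) + 93667) = 1/(-371229/16895 + 93667) = 1/(1582132736/16895) = 16895/1582132736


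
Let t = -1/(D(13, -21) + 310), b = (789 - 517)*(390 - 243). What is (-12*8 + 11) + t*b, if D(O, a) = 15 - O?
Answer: -2771/13 ≈ -213.15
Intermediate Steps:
b = 39984 (b = 272*147 = 39984)
t = -1/312 (t = -1/((15 - 1*13) + 310) = -1/((15 - 13) + 310) = -1/(2 + 310) = -1/312 ≈ -0.0032051)
(-12*8 + 11) + t*b = (-12*8 + 11) - 1/312*39984 = (-96 + 11) - 1666/13 = -85 - 1666/13 = -2771/13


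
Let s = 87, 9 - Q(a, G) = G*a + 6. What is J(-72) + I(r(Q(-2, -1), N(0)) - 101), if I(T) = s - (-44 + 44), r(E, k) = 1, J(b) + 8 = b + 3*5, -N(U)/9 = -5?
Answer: 22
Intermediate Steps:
N(U) = 45 (N(U) = -9*(-5) = 45)
J(b) = 7 + b (J(b) = -8 + (b + 3*5) = -8 + (b + 15) = -8 + (15 + b) = 7 + b)
Q(a, G) = 3 - G*a (Q(a, G) = 9 - (G*a + 6) = 9 - (6 + G*a) = 9 + (-6 - G*a) = 3 - G*a)
I(T) = 87 (I(T) = 87 - (-44 + 44) = 87 - 1*0 = 87 + 0 = 87)
J(-72) + I(r(Q(-2, -1), N(0)) - 101) = (7 - 72) + 87 = -65 + 87 = 22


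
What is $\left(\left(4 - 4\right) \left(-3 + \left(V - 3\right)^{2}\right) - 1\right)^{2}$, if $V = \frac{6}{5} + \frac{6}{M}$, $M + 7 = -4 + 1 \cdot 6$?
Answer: $1$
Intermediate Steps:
$M = -5$ ($M = -7 + \left(-4 + 1 \cdot 6\right) = -7 + \left(-4 + 6\right) = -7 + 2 = -5$)
$V = 0$ ($V = \frac{6}{5} + \frac{6}{-5} = 6 \cdot \frac{1}{5} + 6 \left(- \frac{1}{5}\right) = \frac{6}{5} - \frac{6}{5} = 0$)
$\left(\left(4 - 4\right) \left(-3 + \left(V - 3\right)^{2}\right) - 1\right)^{2} = \left(\left(4 - 4\right) \left(-3 + \left(0 - 3\right)^{2}\right) - 1\right)^{2} = \left(0 \left(-3 + \left(-3\right)^{2}\right) - 1\right)^{2} = \left(0 \left(-3 + 9\right) - 1\right)^{2} = \left(0 \cdot 6 - 1\right)^{2} = \left(0 - 1\right)^{2} = \left(-1\right)^{2} = 1$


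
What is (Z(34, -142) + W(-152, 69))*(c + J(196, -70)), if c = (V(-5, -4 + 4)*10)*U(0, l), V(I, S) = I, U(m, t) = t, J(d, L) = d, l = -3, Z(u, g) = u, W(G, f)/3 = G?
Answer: -146012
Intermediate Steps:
W(G, f) = 3*G
c = 150 (c = -5*10*(-3) = -50*(-3) = 150)
(Z(34, -142) + W(-152, 69))*(c + J(196, -70)) = (34 + 3*(-152))*(150 + 196) = (34 - 456)*346 = -422*346 = -146012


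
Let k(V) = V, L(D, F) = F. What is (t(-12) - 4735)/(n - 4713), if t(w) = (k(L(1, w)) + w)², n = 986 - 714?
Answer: 4159/4441 ≈ 0.93650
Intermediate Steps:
n = 272
t(w) = 4*w² (t(w) = (w + w)² = (2*w)² = 4*w²)
(t(-12) - 4735)/(n - 4713) = (4*(-12)² - 4735)/(272 - 4713) = (4*144 - 4735)/(-4441) = (576 - 4735)*(-1/4441) = -4159*(-1/4441) = 4159/4441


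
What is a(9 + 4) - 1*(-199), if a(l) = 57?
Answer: 256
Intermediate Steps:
a(9 + 4) - 1*(-199) = 57 - 1*(-199) = 57 + 199 = 256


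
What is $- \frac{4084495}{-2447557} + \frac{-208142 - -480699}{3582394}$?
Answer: $\frac{15299369174279}{8768113511458} \approx 1.7449$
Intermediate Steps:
$- \frac{4084495}{-2447557} + \frac{-208142 - -480699}{3582394} = \left(-4084495\right) \left(- \frac{1}{2447557}\right) + \left(-208142 + 480699\right) \frac{1}{3582394} = \frac{4084495}{2447557} + 272557 \cdot \frac{1}{3582394} = \frac{4084495}{2447557} + \frac{272557}{3582394} = \frac{15299369174279}{8768113511458}$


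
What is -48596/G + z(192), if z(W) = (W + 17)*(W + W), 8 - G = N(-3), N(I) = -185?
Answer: 15440812/193 ≈ 80004.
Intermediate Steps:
G = 193 (G = 8 - 1*(-185) = 8 + 185 = 193)
z(W) = 2*W*(17 + W) (z(W) = (17 + W)*(2*W) = 2*W*(17 + W))
-48596/G + z(192) = -48596/193 + 2*192*(17 + 192) = -48596*1/193 + 2*192*209 = -48596/193 + 80256 = 15440812/193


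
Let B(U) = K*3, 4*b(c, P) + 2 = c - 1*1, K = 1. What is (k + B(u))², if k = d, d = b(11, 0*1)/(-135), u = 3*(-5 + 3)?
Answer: 162409/18225 ≈ 8.9113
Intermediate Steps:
b(c, P) = -¾ + c/4 (b(c, P) = -½ + (c - 1*1)/4 = -½ + (c - 1)/4 = -½ + (-1 + c)/4 = -½ + (-¼ + c/4) = -¾ + c/4)
u = -6 (u = 3*(-2) = -6)
B(U) = 3 (B(U) = 1*3 = 3)
d = -2/135 (d = (-¾ + (¼)*11)/(-135) = (-¾ + 11/4)*(-1/135) = 2*(-1/135) = -2/135 ≈ -0.014815)
k = -2/135 ≈ -0.014815
(k + B(u))² = (-2/135 + 3)² = (403/135)² = 162409/18225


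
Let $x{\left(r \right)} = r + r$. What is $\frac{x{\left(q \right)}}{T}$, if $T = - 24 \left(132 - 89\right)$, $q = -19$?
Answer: $\frac{19}{516} \approx 0.036822$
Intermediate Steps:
$x{\left(r \right)} = 2 r$
$T = -1032$ ($T = \left(-24\right) 43 = -1032$)
$\frac{x{\left(q \right)}}{T} = \frac{2 \left(-19\right)}{-1032} = \left(-38\right) \left(- \frac{1}{1032}\right) = \frac{19}{516}$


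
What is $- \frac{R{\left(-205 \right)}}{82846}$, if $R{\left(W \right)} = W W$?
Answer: $- \frac{42025}{82846} \approx -0.50727$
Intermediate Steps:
$R{\left(W \right)} = W^{2}$
$- \frac{R{\left(-205 \right)}}{82846} = - \frac{\left(-205\right)^{2}}{82846} = - \frac{42025}{82846}$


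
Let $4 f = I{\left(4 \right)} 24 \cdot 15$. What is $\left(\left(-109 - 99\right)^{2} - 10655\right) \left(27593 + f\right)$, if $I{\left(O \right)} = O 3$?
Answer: $934997857$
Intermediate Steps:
$I{\left(O \right)} = 3 O$
$f = 1080$ ($f = \frac{3 \cdot 4 \cdot 24 \cdot 15}{4} = \frac{12 \cdot 24 \cdot 15}{4} = \frac{288 \cdot 15}{4} = \frac{1}{4} \cdot 4320 = 1080$)
$\left(\left(-109 - 99\right)^{2} - 10655\right) \left(27593 + f\right) = \left(\left(-109 - 99\right)^{2} - 10655\right) \left(27593 + 1080\right) = \left(\left(-208\right)^{2} - 10655\right) 28673 = \left(43264 - 10655\right) 28673 = 32609 \cdot 28673 = 934997857$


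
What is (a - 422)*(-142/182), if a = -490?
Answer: 64752/91 ≈ 711.56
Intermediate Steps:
(a - 422)*(-142/182) = (-490 - 422)*(-142/182) = -(-129504)/182 = -912*(-71/91) = 64752/91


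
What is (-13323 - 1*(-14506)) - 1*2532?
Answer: -1349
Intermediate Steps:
(-13323 - 1*(-14506)) - 1*2532 = (-13323 + 14506) - 2532 = 1183 - 2532 = -1349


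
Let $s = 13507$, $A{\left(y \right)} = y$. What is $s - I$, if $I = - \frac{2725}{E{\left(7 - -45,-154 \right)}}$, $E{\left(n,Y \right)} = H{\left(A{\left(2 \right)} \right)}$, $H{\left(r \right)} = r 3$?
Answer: $\frac{83767}{6} \approx 13961.0$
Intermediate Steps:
$H{\left(r \right)} = 3 r$
$E{\left(n,Y \right)} = 6$ ($E{\left(n,Y \right)} = 3 \cdot 2 = 6$)
$I = - \frac{2725}{6} \approx -454.17$
$s - I = 13507 - - \frac{2725}{6} = 13507 + \frac{2725}{6} = \frac{83767}{6}$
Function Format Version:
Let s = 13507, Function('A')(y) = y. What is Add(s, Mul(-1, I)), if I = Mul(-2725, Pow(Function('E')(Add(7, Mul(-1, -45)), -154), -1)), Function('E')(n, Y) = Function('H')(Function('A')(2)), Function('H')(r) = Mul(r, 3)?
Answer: Rational(83767, 6) ≈ 13961.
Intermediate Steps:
Function('H')(r) = Mul(3, r)
Function('E')(n, Y) = 6 (Function('E')(n, Y) = Mul(3, 2) = 6)
I = Rational(-2725, 6) (I = Mul(-2725, Pow(6, -1)) = Mul(-2725, Rational(1, 6)) = Rational(-2725, 6) ≈ -454.17)
Add(s, Mul(-1, I)) = Add(13507, Mul(-1, Rational(-2725, 6))) = Add(13507, Rational(2725, 6)) = Rational(83767, 6)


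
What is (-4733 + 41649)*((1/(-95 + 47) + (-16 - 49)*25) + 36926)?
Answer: 15638051363/12 ≈ 1.3032e+9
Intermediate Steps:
(-4733 + 41649)*((1/(-95 + 47) + (-16 - 49)*25) + 36926) = 36916*((1/(-48) - 65*25) + 36926) = 36916*((-1/48 - 1625) + 36926) = 36916*(-78001/48 + 36926) = 36916*(1694447/48) = 15638051363/12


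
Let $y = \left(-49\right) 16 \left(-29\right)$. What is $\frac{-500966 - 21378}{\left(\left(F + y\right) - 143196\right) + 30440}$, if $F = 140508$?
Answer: $- \frac{65293}{6311} \approx -10.346$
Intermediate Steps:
$y = 22736$ ($y = \left(-784\right) \left(-29\right) = 22736$)
$\frac{-500966 - 21378}{\left(\left(F + y\right) - 143196\right) + 30440} = \frac{-500966 - 21378}{\left(\left(140508 + 22736\right) - 143196\right) + 30440} = - \frac{522344}{\left(163244 - 143196\right) + 30440} = - \frac{522344}{20048 + 30440} = - \frac{522344}{50488} = \left(-522344\right) \frac{1}{50488} = - \frac{65293}{6311}$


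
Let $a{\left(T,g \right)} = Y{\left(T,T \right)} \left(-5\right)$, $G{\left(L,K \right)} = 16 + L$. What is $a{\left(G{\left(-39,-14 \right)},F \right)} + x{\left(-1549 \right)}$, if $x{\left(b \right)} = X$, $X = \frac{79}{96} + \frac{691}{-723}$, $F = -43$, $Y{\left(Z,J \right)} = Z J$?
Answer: $- \frac{61197793}{23136} \approx -2645.1$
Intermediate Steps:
$Y{\left(Z,J \right)} = J Z$
$a{\left(T,g \right)} = - 5 T^{2}$ ($a{\left(T,g \right)} = T T \left(-5\right) = T^{2} \left(-5\right) = - 5 T^{2}$)
$X = - \frac{3073}{23136}$ ($X = 79 \cdot \frac{1}{96} + 691 \left(- \frac{1}{723}\right) = \frac{79}{96} - \frac{691}{723} = - \frac{3073}{23136} \approx -0.13282$)
$x{\left(b \right)} = - \frac{3073}{23136}$
$a{\left(G{\left(-39,-14 \right)},F \right)} + x{\left(-1549 \right)} = - 5 \left(16 - 39\right)^{2} - \frac{3073}{23136} = - 5 \left(-23\right)^{2} - \frac{3073}{23136} = \left(-5\right) 529 - \frac{3073}{23136} = -2645 - \frac{3073}{23136} = - \frac{61197793}{23136}$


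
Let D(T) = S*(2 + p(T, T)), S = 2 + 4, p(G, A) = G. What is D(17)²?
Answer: 12996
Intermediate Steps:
S = 6
D(T) = 12 + 6*T (D(T) = 6*(2 + T) = 12 + 6*T)
D(17)² = (12 + 6*17)² = (12 + 102)² = 114² = 12996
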